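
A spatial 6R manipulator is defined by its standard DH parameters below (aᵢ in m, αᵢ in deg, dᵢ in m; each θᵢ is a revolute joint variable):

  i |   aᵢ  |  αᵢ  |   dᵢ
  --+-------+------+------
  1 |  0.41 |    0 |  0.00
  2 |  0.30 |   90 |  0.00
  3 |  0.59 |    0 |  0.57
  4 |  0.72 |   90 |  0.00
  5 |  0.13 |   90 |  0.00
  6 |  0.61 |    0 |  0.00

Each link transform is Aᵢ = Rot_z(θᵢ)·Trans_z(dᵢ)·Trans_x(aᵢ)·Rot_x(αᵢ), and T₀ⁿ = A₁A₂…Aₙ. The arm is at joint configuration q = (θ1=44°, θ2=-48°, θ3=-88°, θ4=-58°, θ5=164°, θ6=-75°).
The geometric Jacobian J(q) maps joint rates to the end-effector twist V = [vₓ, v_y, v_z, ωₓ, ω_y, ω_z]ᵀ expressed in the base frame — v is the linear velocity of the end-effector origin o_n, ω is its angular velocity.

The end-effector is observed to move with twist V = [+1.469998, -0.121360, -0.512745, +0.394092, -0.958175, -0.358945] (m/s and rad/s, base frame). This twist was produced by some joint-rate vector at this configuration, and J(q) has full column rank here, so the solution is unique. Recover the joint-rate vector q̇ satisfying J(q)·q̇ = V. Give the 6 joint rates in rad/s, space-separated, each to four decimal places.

o_n = [0.5315, -0.3827, -1.3260]
J₁: ẑ×o_n = [0.3827, 0.5315, -0.0000], ω = ẑ
J2: z=[0.0000, 0.0000, 1.0000] o=[0.2949, 0.2848, 0.0000] → [0.6675, 0.2366, -0.0000, 0.0000, 0.0000, 1.0000]
J3: z=[-0.0698, -0.9976, 0.0000] o=[0.5942, 0.2639, 0.0000] → [1.3228, -0.0925, -0.0174, -0.0698, -0.9976, 0.0000]
J4: z=[-0.0698, -0.9976, 0.0000] o=[0.5750, -0.3062, -0.5896] → [0.7346, -0.0514, -0.0380, -0.0698, -0.9976, 0.0000]
J5: z=[-0.5578, 0.0390, 0.8290] o=[-0.0205, -0.2645, -0.9923] → [0.0849, 0.2715, 0.0444, -0.5578, 0.0390, 0.8290]
J6: z=[-0.2950, -0.9430, -0.1541] o=[0.0804, -0.3075, -0.9224] → [0.3690, -0.1886, 0.4476, -0.2950, -0.9430, -0.1541]
q̇ = J⁺·V = [-0.0620, -0.1030, 0.9900, 0.8900, -0.4180, -0.9900]

-0.0620 -0.1030 0.9900 0.8900 -0.4180 -0.9900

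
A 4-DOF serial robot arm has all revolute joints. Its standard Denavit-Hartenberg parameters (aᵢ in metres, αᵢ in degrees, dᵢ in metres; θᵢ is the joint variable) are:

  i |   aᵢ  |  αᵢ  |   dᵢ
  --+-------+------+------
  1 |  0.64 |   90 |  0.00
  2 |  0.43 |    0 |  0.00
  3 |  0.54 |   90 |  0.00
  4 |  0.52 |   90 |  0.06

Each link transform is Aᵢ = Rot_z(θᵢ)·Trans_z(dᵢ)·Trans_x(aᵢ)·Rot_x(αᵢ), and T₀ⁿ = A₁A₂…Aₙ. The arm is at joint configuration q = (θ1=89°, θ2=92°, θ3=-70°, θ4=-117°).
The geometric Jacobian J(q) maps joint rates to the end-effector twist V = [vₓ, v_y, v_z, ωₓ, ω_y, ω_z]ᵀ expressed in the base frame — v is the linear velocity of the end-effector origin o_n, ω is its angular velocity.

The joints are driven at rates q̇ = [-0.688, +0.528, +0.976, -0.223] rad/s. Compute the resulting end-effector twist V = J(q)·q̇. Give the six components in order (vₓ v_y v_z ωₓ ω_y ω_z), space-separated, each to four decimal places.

0.6903 -0.1036 0.4110 1.5023 -0.1098 -0.4812

o_n = [-0.4470, 0.9372, 0.4880]
J₁: ẑ×o_n = [-0.9372, -0.4470, 0.0000], ω = ẑ
J2: z=[0.9998, -0.0175, 0.0000] o=[0.0112, 0.6399, 0.0000] → [-0.0085, -0.4879, 0.2893, 0.9998, -0.0175, 0.0000]
J3: z=[0.9998, -0.0175, 0.0000] o=[0.0109, 0.6249, 0.4297] → [-0.0010, -0.0582, 0.3043, 0.9998, -0.0175, 0.0000]
J4: z=[0.0065, 0.3745, -0.9272] o=[0.0196, 1.1255, 0.6320] → [-0.2285, 0.4336, 0.1736, 0.0065, 0.3745, -0.9272]
V = J·q̇ = [0.6903, -0.1036, 0.4110, 1.5023, -0.1098, -0.4812]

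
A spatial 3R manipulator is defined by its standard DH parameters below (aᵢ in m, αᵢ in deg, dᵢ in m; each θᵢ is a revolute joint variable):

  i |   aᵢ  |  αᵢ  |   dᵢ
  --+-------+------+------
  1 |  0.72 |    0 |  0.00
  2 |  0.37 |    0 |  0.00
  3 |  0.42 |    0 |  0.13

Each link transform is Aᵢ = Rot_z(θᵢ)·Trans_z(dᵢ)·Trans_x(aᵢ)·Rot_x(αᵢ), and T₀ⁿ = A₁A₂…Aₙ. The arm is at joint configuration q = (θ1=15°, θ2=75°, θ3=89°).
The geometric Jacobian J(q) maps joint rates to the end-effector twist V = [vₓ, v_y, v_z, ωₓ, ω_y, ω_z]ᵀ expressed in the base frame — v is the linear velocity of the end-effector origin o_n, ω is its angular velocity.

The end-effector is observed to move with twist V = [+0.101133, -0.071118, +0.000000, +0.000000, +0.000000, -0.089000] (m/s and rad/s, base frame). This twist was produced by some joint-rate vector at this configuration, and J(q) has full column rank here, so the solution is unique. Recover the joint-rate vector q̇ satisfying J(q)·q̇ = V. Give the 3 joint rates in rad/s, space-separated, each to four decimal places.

-0.1560 -0.0370 0.1040

o_n = [0.2755, 0.5637, 0.1300]
J₁: ẑ×o_n = [-0.5637, 0.2755, 0.0000], ω = ẑ
J2: z=[0.0000, 0.0000, 1.0000] o=[0.6955, 0.1863, 0.0000] → [-0.3773, -0.4199, 0.0000, 0.0000, 0.0000, 1.0000]
J3: z=[0.0000, 0.0000, 1.0000] o=[0.6955, 0.5563, 0.0000] → [-0.0073, -0.4199, 0.0000, 0.0000, 0.0000, 1.0000]
q̇ = J⁺·V = [-0.1560, -0.0370, 0.1040]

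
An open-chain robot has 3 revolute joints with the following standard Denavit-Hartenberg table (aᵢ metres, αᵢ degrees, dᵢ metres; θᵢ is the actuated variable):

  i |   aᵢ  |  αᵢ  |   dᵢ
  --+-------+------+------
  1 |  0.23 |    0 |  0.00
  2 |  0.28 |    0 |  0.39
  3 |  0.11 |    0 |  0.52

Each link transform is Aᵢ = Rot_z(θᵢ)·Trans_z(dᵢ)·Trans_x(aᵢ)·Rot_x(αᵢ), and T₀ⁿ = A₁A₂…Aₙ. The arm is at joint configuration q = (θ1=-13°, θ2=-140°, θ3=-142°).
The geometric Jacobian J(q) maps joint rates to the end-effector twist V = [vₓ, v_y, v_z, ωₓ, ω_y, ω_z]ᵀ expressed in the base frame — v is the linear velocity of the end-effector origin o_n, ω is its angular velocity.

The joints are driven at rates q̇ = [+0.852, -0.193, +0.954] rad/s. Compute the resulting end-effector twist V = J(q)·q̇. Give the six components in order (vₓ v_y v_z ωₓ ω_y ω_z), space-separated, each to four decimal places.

o_n = [0.0211, -0.0792, 0.9100]
J₁: ẑ×o_n = [0.0792, 0.0211, -0.0000], ω = ẑ
J2: z=[0.0000, 0.0000, 1.0000] o=[0.2241, -0.0517, 0.0000] → [0.0274, -0.2030, 0.0000, 0.0000, 0.0000, 1.0000]
J3: z=[0.0000, 0.0000, 1.0000] o=[-0.0254, -0.1789, 0.3900] → [-0.0997, 0.0465, 0.0000, 0.0000, 0.0000, 1.0000]
V = J·q̇ = [-0.0330, 0.1015, 0.0000, 0.0000, 0.0000, 1.6130]

-0.0330 0.1015 0.0000 0.0000 0.0000 1.6130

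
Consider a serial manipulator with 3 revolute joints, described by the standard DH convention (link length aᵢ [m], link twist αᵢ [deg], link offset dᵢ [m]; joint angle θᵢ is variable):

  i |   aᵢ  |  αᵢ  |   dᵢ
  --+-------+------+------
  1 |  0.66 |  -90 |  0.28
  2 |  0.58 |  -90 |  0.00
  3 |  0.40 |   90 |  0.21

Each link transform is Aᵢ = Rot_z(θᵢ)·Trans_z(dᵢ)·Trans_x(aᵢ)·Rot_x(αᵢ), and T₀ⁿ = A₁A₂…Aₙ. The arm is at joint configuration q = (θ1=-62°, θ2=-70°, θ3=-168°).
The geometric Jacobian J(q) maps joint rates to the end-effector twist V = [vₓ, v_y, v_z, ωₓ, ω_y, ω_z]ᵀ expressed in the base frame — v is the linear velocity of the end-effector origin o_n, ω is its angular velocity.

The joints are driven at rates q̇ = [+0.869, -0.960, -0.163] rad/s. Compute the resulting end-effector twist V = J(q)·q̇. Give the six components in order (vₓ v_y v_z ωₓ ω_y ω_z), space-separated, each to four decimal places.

0.5674 0.5035 0.2387 -0.9195 -0.3155 0.9247

o_n = [0.5062, -0.7749, 0.3855]
J₁: ẑ×o_n = [0.7749, 0.5062, -0.0000], ω = ẑ
J2: z=[0.8829, 0.4695, 0.0000] o=[0.3099, -0.5827, 0.2800] → [0.0495, -0.0932, -0.2619, 0.8829, 0.4695, 0.0000]
J3: z=[0.4412, -0.8297, -0.3420] o=[0.4030, -0.7579, 0.8250] → [0.3588, 0.1586, 0.0781, 0.4412, -0.8297, -0.3420]
V = J·q̇ = [0.5674, 0.5035, 0.2387, -0.9195, -0.3155, 0.9247]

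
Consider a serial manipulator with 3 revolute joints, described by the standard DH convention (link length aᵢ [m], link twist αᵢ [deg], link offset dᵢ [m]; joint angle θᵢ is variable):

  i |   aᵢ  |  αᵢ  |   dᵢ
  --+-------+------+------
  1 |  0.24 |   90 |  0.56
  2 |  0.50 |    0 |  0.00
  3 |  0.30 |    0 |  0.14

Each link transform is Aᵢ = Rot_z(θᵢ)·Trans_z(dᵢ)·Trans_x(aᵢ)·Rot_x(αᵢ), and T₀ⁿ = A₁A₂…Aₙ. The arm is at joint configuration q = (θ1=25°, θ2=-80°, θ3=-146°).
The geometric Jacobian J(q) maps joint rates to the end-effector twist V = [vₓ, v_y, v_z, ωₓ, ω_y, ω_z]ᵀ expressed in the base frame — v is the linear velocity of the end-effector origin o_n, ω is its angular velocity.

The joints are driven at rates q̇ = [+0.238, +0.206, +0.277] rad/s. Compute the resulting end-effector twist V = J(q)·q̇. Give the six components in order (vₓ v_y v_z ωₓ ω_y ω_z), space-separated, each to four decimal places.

o_n = [0.1665, -0.0768, 0.2834]
J₁: ẑ×o_n = [0.0768, 0.1665, -0.0000], ω = ẑ
J2: z=[0.4226, -0.9063, 0.0000] o=[0.2175, 0.1014, 0.5600] → [0.2507, 0.1169, -0.1216, 0.4226, -0.9063, 0.0000]
J3: z=[0.4226, -0.9063, 0.0000] o=[0.2962, 0.1381, 0.0676] → [-0.1956, -0.0912, -0.2084, 0.4226, -0.9063, 0.0000]
V = J·q̇ = [0.0158, 0.0384, -0.0828, 0.2041, -0.4377, 0.2380]

0.0158 0.0384 -0.0828 0.2041 -0.4377 0.2380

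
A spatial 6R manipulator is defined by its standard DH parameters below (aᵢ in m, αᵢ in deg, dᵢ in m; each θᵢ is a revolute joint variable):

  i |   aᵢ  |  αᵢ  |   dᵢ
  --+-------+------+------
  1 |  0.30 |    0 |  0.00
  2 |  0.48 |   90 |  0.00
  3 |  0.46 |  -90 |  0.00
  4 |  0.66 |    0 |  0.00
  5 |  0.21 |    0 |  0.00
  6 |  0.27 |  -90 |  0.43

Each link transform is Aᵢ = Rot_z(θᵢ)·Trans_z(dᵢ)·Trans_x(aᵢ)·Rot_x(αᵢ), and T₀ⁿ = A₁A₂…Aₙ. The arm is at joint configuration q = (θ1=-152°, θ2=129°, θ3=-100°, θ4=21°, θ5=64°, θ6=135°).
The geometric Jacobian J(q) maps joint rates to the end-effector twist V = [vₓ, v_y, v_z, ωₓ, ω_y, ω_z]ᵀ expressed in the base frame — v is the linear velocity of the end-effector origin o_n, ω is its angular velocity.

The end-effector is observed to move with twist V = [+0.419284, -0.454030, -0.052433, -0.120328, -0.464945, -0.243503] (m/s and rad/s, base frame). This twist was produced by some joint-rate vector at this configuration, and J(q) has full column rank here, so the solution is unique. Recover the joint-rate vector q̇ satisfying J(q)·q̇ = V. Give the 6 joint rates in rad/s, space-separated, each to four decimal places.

o_n = [0.5312, -0.1831, -0.9488]
J₁: ẑ×o_n = [0.1831, 0.5312, -0.0000], ω = ẑ
J2: z=[0.0000, 0.0000, 1.0000] o=[-0.2649, -0.1408, 0.0000] → [0.0423, 0.7961, -0.0000, 0.0000, 0.0000, 1.0000]
J3: z=[-0.3907, -0.9205, 0.0000] o=[0.1770, -0.3284, 0.0000] → [0.8734, -0.3707, 0.2693, -0.3907, -0.9205, 0.0000]
J4: z=[0.9065, -0.3848, -0.1736] o=[0.1034, -0.2972, -0.4530] → [0.2106, 0.3752, 0.2680, 0.9065, -0.3848, -0.1736]
J5: z=[0.9065, -0.3848, -0.1736] o=[0.0974, -0.0377, -1.0598] → [-0.0680, -0.1760, 0.0351, 0.9065, -0.3848, -0.1736]
J6: z=[0.9065, -0.3848, -0.1736] o=[0.1762, 0.1562, -1.0778] → [-0.1086, -0.1786, -0.1709, 0.9065, -0.3848, -0.1736]
q̇ = J⁺·V = [0.3500, -0.5810, 0.4750, 0.0250, -0.8690, 0.9160]

0.3500 -0.5810 0.4750 0.0250 -0.8690 0.9160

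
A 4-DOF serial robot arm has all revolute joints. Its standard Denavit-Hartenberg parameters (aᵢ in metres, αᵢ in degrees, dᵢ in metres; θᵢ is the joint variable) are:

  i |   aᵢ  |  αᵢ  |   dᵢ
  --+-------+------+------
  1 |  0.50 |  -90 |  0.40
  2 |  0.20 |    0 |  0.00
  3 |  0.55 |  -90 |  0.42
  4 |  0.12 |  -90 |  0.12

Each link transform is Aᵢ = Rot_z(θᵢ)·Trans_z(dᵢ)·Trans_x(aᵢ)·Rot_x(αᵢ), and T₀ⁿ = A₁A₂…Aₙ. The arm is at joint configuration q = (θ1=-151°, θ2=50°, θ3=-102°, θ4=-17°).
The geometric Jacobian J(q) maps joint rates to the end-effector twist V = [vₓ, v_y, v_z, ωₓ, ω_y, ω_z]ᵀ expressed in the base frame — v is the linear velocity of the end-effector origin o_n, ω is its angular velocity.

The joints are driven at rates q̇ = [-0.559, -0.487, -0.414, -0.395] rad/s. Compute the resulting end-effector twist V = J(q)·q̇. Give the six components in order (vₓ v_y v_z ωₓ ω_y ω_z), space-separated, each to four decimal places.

-0.2106 0.5552 0.5056 -0.1646 0.9389 -0.3158

o_n = [-0.7698, -0.9470, 0.6967]
J₁: ẑ×o_n = [0.9470, -0.7698, 0.0000], ω = ẑ
J2: z=[0.4848, -0.8746, 0.0000] o=[-0.4373, -0.2424, 0.4000] → [-0.2595, -0.1439, -0.6324, 0.4848, -0.8746, 0.0000]
J3: z=[0.4848, -0.8746, 0.0000] o=[-0.5497, -0.3047, 0.2468] → [-0.3935, -0.2181, -0.5038, 0.4848, -0.8746, 0.0000]
J4: z=[-0.6892, -0.3820, -0.6157] o=[-0.6423, -0.8362, 0.6802] → [-0.0745, 0.0899, 0.0276, -0.6892, -0.3820, -0.6157]
V = J·q̇ = [-0.2106, 0.5552, 0.5056, -0.1646, 0.9389, -0.3158]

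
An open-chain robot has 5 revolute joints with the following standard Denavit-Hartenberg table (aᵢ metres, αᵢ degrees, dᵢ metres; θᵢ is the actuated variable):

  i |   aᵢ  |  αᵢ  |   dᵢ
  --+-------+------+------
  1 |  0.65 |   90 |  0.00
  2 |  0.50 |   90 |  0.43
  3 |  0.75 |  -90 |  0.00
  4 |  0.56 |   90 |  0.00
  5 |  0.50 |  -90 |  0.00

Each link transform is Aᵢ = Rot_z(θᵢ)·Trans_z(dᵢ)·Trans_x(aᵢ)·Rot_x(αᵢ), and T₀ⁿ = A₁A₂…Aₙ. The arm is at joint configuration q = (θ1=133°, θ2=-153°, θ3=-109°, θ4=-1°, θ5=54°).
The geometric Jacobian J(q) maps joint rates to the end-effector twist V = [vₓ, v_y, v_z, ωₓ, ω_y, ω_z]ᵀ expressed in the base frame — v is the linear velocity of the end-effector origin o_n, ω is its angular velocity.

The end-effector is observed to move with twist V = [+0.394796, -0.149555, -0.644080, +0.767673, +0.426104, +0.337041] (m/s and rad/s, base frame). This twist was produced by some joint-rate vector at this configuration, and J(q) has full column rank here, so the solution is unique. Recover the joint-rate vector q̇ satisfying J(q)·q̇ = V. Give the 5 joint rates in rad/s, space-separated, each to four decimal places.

-0.6840 0.7530 0.7650 -0.2920 0.2410

o_n = [-1.1106, -0.5951, -0.1503]
J₁: ẑ×o_n = [0.5951, -1.1106, 0.0000], ω = ẑ
J2: z=[0.7314, 0.6820, 0.0000] o=[-0.4433, 0.4754, 0.0000] → [-0.1025, 0.1099, -0.3278, 0.7314, 0.6820, 0.0000]
J3: z=[0.3096, -0.3320, 0.8910] o=[0.1750, 0.4428, -0.2270] → [0.8993, -1.1692, -0.7482, 0.3096, -0.3320, 0.8910]
J4: z=[0.3365, -0.8382, -0.4293] o=[-0.4920, 0.1183, -0.1161] → [-0.2776, 0.2770, -0.7585, 0.3365, -0.8382, -0.4293]
J5: z=[0.3251, -0.3244, 0.8883] o=[-0.9869, -0.1272, -0.0247] → [0.4564, -0.0690, -0.1922, 0.3251, -0.3244, 0.8883]
q̇ = J⁺·V = [-0.6840, 0.7530, 0.7650, -0.2920, 0.2410]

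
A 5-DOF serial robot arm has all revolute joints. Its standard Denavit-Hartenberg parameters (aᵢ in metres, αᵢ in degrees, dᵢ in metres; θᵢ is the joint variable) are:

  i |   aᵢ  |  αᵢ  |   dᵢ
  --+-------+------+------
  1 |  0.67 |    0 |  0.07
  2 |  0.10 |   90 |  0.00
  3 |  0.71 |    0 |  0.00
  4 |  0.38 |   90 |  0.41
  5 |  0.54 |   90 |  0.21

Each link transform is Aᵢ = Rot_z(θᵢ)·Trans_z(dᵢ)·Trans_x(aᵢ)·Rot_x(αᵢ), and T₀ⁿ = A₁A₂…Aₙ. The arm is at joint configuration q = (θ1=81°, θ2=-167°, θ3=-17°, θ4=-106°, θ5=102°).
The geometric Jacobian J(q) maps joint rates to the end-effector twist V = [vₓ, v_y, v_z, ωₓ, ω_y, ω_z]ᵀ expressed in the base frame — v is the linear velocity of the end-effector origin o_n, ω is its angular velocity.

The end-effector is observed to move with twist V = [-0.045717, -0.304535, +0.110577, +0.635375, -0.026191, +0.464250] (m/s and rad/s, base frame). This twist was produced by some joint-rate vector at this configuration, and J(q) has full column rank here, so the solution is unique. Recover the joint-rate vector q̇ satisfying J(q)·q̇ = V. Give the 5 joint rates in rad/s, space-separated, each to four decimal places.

0.4450 0.0650 -0.0820 -0.5500 -0.0840

o_n = [-0.7992, 0.1404, -0.2477]
J₁: ẑ×o_n = [-0.1404, -0.7992, 0.0000], ω = ẑ
J2: z=[0.0000, 0.0000, 1.0000] o=[0.1048, 0.6618, 0.0700] → [0.5214, -0.9040, 0.0000, 0.0000, 0.0000, 1.0000]
J3: z=[-0.9976, -0.0698, 0.0000] o=[0.1118, 0.5620, 0.0700] → [0.0222, -0.3170, 0.3570, -0.9976, -0.0698, 0.0000]
J4: z=[-0.9976, -0.0698, 0.0000] o=[0.1591, -0.1153, -0.1376] → [0.0077, -0.1099, -0.3219, -0.9976, -0.0698, 0.0000]
J5: z=[-0.0585, 0.8366, 0.5446] o=[-0.2643, 0.0625, -0.4563] → [0.1321, -0.2791, 0.4430, -0.0585, 0.8366, 0.5446]
q̇ = J⁺·V = [0.4450, 0.0650, -0.0820, -0.5500, -0.0840]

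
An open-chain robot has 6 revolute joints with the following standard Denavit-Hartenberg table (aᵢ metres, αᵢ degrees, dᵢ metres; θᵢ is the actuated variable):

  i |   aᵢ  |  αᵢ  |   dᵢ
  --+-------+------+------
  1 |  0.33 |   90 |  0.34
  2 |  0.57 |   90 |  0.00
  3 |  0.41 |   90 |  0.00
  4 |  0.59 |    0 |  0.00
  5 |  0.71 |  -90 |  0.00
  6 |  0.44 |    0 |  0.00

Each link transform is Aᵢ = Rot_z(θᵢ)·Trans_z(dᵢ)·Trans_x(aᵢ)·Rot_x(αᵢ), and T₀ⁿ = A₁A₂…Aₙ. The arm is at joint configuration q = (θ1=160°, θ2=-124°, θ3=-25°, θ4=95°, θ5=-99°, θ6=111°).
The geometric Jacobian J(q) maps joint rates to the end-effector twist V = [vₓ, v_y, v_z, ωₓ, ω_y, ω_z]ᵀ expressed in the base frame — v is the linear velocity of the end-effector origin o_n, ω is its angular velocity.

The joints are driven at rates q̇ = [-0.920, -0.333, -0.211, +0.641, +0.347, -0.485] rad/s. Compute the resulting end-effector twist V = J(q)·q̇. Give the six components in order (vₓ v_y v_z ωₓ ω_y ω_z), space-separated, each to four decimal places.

o_n = [0.9375, -0.3541, -0.6528]
J₁: ẑ×o_n = [0.3541, 0.9375, -0.0000], ω = ẑ
J2: z=[0.3420, 0.9397, 0.0000] o=[-0.3101, 0.1129, 0.3400] → [-0.9329, 0.3395, -1.3321, 0.3420, 0.9397, 0.0000]
J3: z=[0.7790, -0.2835, 0.5592] o=[-0.0106, 0.0039, -0.1326] → [0.3477, 0.9354, -0.0100, 0.7790, -0.2835, 0.5592]
J4: z=[-0.5320, -0.7708, 0.3504] o=[0.1254, -0.2300, -0.4406] → [0.2070, 0.1717, 0.6920, -0.5320, -0.7708, 0.3504]
J5: z=[-0.5320, -0.7708, 0.3504] o=[0.5662, -0.3674, -0.0733] → [0.4420, -0.1782, 0.2792, -0.5320, -0.7708, 0.3504]
J6: z=[0.8003, -0.3227, 0.5054] o=[0.7626, -0.7574, -0.6332] → [-0.1975, 0.1041, 0.3792, 0.8003, -0.3227, 0.5054]
V = J·q̇ = [0.2933, -1.1753, 0.8023, -1.1921, -0.8582, -0.9370]

0.2933 -1.1753 0.8023 -1.1921 -0.8582 -0.9370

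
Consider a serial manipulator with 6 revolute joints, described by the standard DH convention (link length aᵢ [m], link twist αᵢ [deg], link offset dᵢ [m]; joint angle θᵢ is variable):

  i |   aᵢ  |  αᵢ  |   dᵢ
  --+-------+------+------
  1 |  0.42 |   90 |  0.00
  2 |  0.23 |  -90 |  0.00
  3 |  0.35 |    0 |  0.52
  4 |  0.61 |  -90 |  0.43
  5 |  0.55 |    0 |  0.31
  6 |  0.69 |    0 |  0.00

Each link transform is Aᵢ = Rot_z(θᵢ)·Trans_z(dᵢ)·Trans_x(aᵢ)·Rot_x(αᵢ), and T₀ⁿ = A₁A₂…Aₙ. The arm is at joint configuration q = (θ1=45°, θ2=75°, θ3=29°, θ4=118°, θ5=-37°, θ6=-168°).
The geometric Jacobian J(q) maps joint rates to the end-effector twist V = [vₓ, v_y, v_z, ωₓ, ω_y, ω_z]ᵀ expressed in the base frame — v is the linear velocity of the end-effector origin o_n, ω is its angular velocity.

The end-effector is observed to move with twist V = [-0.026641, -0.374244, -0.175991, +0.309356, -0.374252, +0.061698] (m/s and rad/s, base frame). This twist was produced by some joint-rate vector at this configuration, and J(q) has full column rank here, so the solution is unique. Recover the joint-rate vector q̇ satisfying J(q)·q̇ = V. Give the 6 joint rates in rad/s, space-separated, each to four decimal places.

0.0900 0.4230 -0.3230 0.3600 -0.3780 0.4500

o_n = [-0.4760, -0.2772, 0.2674]
J₁: ẑ×o_n = [0.2772, -0.4760, 0.0000], ω = ẑ
J2: z=[0.7071, -0.7071, 0.0000] o=[0.2970, 0.2970, 0.0000] → [-0.1891, -0.1891, -0.9526, 0.7071, -0.7071, 0.0000]
J3: z=[-0.6830, -0.6830, 0.2588] o=[0.3391, 0.3391, 0.2222] → [0.1286, -0.1800, -0.1358, -0.6830, -0.6830, 0.2588]
J4: z=[-0.6830, -0.6830, 0.2588] o=[-0.0800, 0.1599, 0.6524] → [0.3761, -0.3654, 0.0281, -0.6830, -0.6830, 0.2588]
J5: z=[0.4934, -0.6927, -0.5261] o=[-0.7023, 0.0075, 0.2696] → [-0.1483, -0.1180, 0.0163, 0.4934, -0.6927, -0.5261]
J6: z=[0.4934, -0.6927, -0.5261] o=[-1.0120, -0.3316, -0.1637] → [-0.2701, -0.4947, 0.3981, 0.4934, -0.6927, -0.5261]
q̇ = J⁺·V = [0.0900, 0.4230, -0.3230, 0.3600, -0.3780, 0.4500]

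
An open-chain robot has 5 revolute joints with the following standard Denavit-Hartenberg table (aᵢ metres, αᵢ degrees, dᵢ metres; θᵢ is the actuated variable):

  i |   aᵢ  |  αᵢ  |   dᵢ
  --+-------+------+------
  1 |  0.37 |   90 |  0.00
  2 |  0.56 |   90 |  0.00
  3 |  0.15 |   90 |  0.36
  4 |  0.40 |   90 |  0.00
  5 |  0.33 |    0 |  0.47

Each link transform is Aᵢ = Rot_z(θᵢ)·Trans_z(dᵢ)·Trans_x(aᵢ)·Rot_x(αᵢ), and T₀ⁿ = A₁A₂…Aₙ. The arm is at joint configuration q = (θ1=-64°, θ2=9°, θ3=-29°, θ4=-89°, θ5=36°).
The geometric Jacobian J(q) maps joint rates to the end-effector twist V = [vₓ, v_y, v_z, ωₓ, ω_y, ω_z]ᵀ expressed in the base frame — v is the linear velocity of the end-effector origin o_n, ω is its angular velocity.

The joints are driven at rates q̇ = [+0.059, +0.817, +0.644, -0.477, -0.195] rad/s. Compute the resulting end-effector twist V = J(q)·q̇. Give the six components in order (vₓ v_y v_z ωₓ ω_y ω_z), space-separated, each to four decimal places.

-0.1589 0.4700 -0.0984 -0.8060 -0.9473 -0.5176

o_n = [0.2437, -0.4537, 0.3419]
J₁: ẑ×o_n = [0.4537, 0.2437, -0.0000], ω = ẑ
J2: z=[-0.8988, -0.4384, 0.0000] o=[0.1622, -0.3326, 0.0000] → [-0.1499, 0.3073, 0.1446, -0.8988, -0.4384, 0.0000]
J3: z=[0.0686, -0.1406, -0.9877] o=[0.4047, -0.8297, 0.0876] → [0.3356, 0.1415, 0.0032, 0.0686, -0.1406, -0.9877]
J4: z=[0.5762, 0.8138, -0.0758] o=[0.5515, -0.9649, -0.2474] → [0.5184, -0.3162, 0.5450, 0.5762, 0.8138, -0.0758]
J5: z=[-0.8155, 0.5663, -0.1196] o=[0.5298, -0.9126, 0.1485] → [0.1644, 0.1919, -0.2123, -0.8155, 0.5663, -0.1196]
V = J·q̇ = [-0.1589, 0.4700, -0.0984, -0.8060, -0.9473, -0.5176]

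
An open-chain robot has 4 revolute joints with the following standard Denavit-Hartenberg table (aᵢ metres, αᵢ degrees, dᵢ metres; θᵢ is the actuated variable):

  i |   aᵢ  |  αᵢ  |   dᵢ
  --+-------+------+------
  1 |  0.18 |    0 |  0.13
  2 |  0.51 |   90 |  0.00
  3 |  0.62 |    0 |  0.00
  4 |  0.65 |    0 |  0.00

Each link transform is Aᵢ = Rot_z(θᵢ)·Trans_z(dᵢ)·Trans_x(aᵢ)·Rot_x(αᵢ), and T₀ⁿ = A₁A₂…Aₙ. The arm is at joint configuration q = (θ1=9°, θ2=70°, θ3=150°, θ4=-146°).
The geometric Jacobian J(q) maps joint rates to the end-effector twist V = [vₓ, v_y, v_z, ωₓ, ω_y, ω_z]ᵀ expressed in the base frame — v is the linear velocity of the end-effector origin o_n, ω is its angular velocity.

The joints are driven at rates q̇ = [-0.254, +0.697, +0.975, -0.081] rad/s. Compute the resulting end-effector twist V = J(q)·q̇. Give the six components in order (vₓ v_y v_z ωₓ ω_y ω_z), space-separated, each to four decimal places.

o_n = [0.2964, 0.6382, 0.4853]
J₁: ẑ×o_n = [-0.6382, 0.2964, 0.0000], ω = ẑ
J2: z=[0.0000, 0.0000, 1.0000] o=[0.1778, 0.0282, 0.1300] → [-0.6101, 0.1186, 0.0000, 0.0000, 0.0000, 1.0000]
J3: z=[0.9816, -0.1908, 0.0000] o=[0.2751, 0.5288, 0.1300] → [-0.0678, -0.3488, 0.1115, 0.9816, -0.1908, 0.0000]
J4: z=[0.9816, -0.1908, 0.0000] o=[0.1726, 0.0017, 0.4400] → [-0.0087, -0.0445, 0.6484, 0.9816, -0.1908, 0.0000]
V = J·q̇ = [-0.3285, -0.3291, 0.0562, 0.8776, -0.1706, 0.4430]

-0.3285 -0.3291 0.0562 0.8776 -0.1706 0.4430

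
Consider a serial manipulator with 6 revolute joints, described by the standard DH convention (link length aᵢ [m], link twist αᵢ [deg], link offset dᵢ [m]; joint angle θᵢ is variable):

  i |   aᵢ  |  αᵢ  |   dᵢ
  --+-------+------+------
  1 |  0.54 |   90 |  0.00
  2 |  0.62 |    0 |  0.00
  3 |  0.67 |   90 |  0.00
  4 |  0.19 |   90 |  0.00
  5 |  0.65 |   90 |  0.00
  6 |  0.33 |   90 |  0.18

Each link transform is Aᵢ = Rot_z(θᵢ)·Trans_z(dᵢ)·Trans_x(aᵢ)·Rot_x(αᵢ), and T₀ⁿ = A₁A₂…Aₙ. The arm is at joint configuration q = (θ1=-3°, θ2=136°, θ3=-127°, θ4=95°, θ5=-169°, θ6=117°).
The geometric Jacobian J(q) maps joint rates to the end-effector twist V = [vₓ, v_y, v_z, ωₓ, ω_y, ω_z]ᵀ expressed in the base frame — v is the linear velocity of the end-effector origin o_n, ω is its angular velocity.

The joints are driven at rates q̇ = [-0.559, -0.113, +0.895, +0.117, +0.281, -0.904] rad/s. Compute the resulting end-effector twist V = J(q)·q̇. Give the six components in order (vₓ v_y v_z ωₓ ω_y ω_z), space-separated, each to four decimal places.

o_n = [1.1013, 0.2511, 0.5056]
J₁: ẑ×o_n = [-0.2511, 1.1013, 0.0000], ω = ẑ
J2: z=[-0.0523, -0.9986, 0.0000] o=[0.5393, -0.0283, 0.0000] → [-0.5049, 0.0265, 0.5466, -0.0523, -0.9986, 0.0000]
J3: z=[-0.0523, -0.9986, 0.0000] o=[0.0939, -0.0049, 0.4307] → [-0.0748, 0.0039, 0.9926, -0.0523, -0.9986, 0.0000]
J4: z=[0.1562, -0.0082, -0.9877] o=[0.7547, -0.0396, 0.5355] → [0.2874, -0.3376, 0.0483, 0.1562, -0.0082, -0.9877]
J5: z=[0.9780, -0.1385, 0.1558] o=[0.7285, -0.2277, 0.5329] → [-0.0708, 0.0848, 0.5200, 0.9780, -0.1385, 0.1558]
J6: z=[0.1797, 0.1809, -0.9669] o=[0.7972, 0.4052, 0.6641] → [-0.1776, -0.2655, -0.0827, 0.1797, 0.1809, -0.9669]
V = J·q̇ = [0.3047, -0.3907, 1.0532, 0.0897, -0.9844, 0.2433]

0.3047 -0.3907 1.0532 0.0897 -0.9844 0.2433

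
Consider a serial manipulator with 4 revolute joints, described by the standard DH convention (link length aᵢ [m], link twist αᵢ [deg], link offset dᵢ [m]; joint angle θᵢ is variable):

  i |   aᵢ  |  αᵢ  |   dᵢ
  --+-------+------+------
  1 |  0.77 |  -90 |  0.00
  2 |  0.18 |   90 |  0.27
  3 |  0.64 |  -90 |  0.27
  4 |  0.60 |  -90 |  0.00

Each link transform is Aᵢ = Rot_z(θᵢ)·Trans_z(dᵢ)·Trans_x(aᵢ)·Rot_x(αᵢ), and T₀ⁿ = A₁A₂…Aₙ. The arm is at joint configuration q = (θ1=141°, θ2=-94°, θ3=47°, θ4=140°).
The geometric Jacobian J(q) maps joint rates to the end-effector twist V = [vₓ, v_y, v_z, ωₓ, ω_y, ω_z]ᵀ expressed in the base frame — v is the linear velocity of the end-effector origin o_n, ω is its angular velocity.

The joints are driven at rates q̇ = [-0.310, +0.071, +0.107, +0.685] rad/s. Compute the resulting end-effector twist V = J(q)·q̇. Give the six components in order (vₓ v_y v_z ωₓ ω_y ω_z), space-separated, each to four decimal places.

0.4015 0.2513 -0.2225 -0.2829 -0.4634 -0.8172

o_n = [-0.9246, 0.2315, 0.3103]
J₁: ẑ×o_n = [-0.2315, -0.9246, 0.0000], ω = ẑ
J2: z=[-0.6293, -0.7771, 0.0000] o=[-0.5984, 0.4846, 0.0000] → [-0.2412, 0.1953, -0.0943, -0.6293, -0.7771, 0.0000]
J3: z=[0.7753, -0.6278, -0.0698] o=[-0.7586, 0.2668, 0.1796] → [-0.0846, -0.0898, -0.1316, 0.7753, -0.6278, -0.0698]
J4: z=[-0.4688, -0.4979, -0.7296] o=[-0.8201, -0.2856, 0.5961] → [0.5196, -0.0578, -0.2944, -0.4688, -0.4979, -0.7296]
V = J·q̇ = [0.4015, 0.2513, -0.2225, -0.2829, -0.4634, -0.8172]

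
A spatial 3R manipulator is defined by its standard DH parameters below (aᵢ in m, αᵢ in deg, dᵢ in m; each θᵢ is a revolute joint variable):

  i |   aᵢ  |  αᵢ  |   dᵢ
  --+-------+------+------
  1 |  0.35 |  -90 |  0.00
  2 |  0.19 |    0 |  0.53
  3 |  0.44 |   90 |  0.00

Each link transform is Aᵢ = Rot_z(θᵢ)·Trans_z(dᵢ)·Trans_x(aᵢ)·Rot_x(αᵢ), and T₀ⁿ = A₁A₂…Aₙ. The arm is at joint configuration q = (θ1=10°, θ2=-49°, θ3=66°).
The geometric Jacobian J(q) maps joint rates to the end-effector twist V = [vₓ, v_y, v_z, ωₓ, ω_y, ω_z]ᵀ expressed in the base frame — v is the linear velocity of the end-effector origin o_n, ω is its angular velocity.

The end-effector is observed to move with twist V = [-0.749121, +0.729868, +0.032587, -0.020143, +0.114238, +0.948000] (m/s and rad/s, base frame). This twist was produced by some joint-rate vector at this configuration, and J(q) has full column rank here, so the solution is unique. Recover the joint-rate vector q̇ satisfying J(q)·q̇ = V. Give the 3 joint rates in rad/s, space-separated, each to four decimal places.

o_n = [0.7898, 0.6774, 0.0148]
J₁: ẑ×o_n = [-0.6774, 0.7898, 0.0000], ω = ẑ
J2: z=[-0.1736, 0.9848, 0.0000] o=[0.3447, 0.0608, 0.0000] → [0.0145, 0.0026, -0.5454, -0.1736, 0.9848, 0.0000]
J3: z=[-0.1736, 0.9848, 0.0000] o=[0.3754, 0.6044, 0.1434] → [-0.1267, -0.0223, -0.4208, -0.1736, 0.9848, 0.0000]
q̇ = J⁺·V = [0.9480, -0.6530, 0.7690]

0.9480 -0.6530 0.7690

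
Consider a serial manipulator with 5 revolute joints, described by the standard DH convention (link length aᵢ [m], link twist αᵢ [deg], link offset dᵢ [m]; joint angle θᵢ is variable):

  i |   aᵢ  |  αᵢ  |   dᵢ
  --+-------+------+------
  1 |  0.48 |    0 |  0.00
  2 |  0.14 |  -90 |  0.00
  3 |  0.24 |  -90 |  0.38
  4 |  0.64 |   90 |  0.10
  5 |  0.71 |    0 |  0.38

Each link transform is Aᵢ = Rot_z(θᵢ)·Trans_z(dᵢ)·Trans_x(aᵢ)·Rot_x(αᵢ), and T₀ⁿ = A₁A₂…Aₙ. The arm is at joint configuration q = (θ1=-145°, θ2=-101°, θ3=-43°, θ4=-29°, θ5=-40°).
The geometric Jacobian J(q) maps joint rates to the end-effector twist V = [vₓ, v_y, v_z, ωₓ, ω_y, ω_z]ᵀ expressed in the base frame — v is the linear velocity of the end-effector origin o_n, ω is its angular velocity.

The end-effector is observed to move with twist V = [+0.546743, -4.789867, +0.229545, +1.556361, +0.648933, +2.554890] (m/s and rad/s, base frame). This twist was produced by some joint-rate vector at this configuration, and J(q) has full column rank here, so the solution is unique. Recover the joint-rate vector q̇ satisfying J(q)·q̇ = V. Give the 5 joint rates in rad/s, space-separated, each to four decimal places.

o_n = [-1.8510, -0.1636, 1.0049]
J₁: ẑ×o_n = [0.1636, -1.8510, 0.0000], ω = ẑ
J2: z=[0.0000, 0.0000, 1.0000] o=[-0.3932, -0.2753, 0.0000] → [-0.1117, -1.4578, 0.0000, 0.0000, 0.0000, 1.0000]
J3: z=[-0.9135, -0.4067, 0.0000] o=[-0.4501, -0.1474, 0.0000] → [-0.4087, 0.9180, -0.5550, -0.9135, -0.4067, 0.0000]
J4: z=[-0.2774, 0.6230, -0.7314] o=[-0.8687, -0.1416, 0.1637] → [0.5080, 0.9518, 0.6181, -0.2774, 0.6230, -0.7314]
J5: z=[-0.6548, -0.6797, -0.3306] o=[-1.3464, 0.1685, 0.4723] → [-0.4717, 0.5156, -0.1256, -0.6548, -0.6797, -0.3306]
q̇ = J⁺·V = [0.8630, 0.9500, -0.8260, -0.5700, -0.9830]

0.8630 0.9500 -0.8260 -0.5700 -0.9830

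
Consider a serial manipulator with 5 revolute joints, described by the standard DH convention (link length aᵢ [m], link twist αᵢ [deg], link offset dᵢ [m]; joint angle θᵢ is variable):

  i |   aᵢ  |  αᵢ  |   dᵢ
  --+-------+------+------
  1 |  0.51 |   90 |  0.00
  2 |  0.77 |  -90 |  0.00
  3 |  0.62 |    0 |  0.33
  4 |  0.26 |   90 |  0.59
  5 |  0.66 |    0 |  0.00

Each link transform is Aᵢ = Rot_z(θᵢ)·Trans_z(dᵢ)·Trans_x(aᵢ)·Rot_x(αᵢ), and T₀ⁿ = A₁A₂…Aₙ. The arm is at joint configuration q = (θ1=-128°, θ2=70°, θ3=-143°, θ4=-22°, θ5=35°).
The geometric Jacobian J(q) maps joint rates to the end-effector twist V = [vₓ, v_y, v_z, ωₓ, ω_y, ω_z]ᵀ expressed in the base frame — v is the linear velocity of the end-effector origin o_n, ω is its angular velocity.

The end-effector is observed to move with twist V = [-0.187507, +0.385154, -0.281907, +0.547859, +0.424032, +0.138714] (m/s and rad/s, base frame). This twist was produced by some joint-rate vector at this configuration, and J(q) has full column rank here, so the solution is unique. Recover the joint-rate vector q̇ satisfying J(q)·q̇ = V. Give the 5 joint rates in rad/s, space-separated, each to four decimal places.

0.0830 0.4910 -0.2500 0.9000 0.6850

o_n = [0.0849, 1.0513, -0.0243]
J₁: ẑ×o_n = [-1.0513, 0.0849, 0.0000], ω = ẑ
J2: z=[-0.7880, 0.6157, 0.0000] o=[-0.3140, -0.4019, 0.0000] → [-0.0150, -0.0192, -1.3907, -0.7880, 0.6157, 0.0000]
J3: z=[0.5785, 0.7405, 0.3420] o=[-0.4761, -0.6094, 0.7236] → [-1.1218, 0.6246, 0.5453, 0.5785, 0.7405, 0.3420]
J4: z=[0.5785, 0.7405, 0.3420] o=[-0.4750, -0.0019, 0.3711] → [-0.6530, 0.4203, 0.1947, 0.5785, 0.7405, 0.3420]
J5: z=[0.8157, -0.5249, -0.2432] o=[-0.1338, 0.5441, 0.3369] → [0.3130, 0.2415, 0.5285, 0.8157, -0.5249, -0.2432]
q̇ = J⁺·V = [0.0830, 0.4910, -0.2500, 0.9000, 0.6850]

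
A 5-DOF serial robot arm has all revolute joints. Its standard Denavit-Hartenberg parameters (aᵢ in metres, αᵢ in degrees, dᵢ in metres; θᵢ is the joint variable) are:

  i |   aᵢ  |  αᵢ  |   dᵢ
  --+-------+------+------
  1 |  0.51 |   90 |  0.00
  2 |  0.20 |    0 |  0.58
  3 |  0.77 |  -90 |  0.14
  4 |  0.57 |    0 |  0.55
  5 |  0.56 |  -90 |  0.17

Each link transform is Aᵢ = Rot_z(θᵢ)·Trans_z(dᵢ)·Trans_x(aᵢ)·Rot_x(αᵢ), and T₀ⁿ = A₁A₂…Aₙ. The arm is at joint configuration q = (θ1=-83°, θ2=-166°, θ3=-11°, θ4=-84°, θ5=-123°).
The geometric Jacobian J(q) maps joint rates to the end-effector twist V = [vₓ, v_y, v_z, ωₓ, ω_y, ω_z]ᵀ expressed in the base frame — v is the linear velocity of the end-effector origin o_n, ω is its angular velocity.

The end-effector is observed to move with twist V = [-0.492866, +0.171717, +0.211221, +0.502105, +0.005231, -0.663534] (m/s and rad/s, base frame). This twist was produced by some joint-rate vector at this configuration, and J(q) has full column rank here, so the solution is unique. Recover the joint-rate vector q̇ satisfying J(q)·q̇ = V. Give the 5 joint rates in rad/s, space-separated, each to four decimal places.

o_n = [-1.0221, -0.1491, -0.7847]
J₁: ẑ×o_n = [0.1491, -1.0221, 0.0000], ω = ẑ
J2: z=[-0.9925, -0.1219, 0.0000] o=[0.0622, -0.5062, 0.0000] → [0.0956, -0.7789, -0.4865, -0.9925, -0.1219, 0.0000]
J3: z=[-0.9925, -0.1219, 0.0000] o=[-0.5372, -0.3843, -0.0484] → [0.0897, -0.7308, -0.2925, -0.9925, -0.1219, 0.0000]
J4: z=[0.0064, -0.0519, -0.9986] o=[-0.7698, 0.3619, -0.0887] → [-0.4742, 0.2563, -0.0164, 0.0064, -0.0519, -0.9986]
J5: z=[0.0064, -0.0519, -0.9986] o=[-1.3362, 0.3233, -0.6410] → [-0.4643, -0.3128, 0.0133, 0.0064, -0.0519, -0.9986]
q̇ = J⁺·V = [0.4050, -0.4070, -0.0920, 0.9420, 0.1280]

0.4050 -0.4070 -0.0920 0.9420 0.1280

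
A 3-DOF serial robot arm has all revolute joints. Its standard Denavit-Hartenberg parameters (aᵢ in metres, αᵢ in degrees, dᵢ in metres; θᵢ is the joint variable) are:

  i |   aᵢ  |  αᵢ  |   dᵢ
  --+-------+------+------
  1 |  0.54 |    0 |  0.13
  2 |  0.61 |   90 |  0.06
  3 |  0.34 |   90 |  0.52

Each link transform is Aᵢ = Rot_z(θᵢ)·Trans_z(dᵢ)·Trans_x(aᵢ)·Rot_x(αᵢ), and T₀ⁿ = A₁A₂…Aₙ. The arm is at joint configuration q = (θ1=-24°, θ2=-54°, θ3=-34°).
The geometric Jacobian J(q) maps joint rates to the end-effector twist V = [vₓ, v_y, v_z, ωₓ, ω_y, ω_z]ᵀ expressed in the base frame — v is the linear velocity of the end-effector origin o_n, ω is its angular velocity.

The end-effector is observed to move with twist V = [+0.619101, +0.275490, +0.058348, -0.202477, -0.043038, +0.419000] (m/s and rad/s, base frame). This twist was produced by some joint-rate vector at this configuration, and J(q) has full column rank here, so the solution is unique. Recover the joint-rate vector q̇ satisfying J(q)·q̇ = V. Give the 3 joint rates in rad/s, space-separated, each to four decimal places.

0.9110 -0.4920 0.2070

o_n = [0.1701, -1.2001, -0.0001]
J₁: ẑ×o_n = [1.2001, 0.1701, -0.0000], ω = ẑ
J2: z=[0.0000, 0.0000, 1.0000] o=[0.4933, -0.2196, 0.1300] → [0.9805, -0.3232, 0.0000, 0.0000, 0.0000, 1.0000]
J3: z=[-0.9781, -0.2079, 0.0000] o=[0.6201, -0.8163, 0.1900] → [0.0395, -0.1860, 0.2819, -0.9781, -0.2079, 0.0000]
q̇ = J⁺·V = [0.9110, -0.4920, 0.2070]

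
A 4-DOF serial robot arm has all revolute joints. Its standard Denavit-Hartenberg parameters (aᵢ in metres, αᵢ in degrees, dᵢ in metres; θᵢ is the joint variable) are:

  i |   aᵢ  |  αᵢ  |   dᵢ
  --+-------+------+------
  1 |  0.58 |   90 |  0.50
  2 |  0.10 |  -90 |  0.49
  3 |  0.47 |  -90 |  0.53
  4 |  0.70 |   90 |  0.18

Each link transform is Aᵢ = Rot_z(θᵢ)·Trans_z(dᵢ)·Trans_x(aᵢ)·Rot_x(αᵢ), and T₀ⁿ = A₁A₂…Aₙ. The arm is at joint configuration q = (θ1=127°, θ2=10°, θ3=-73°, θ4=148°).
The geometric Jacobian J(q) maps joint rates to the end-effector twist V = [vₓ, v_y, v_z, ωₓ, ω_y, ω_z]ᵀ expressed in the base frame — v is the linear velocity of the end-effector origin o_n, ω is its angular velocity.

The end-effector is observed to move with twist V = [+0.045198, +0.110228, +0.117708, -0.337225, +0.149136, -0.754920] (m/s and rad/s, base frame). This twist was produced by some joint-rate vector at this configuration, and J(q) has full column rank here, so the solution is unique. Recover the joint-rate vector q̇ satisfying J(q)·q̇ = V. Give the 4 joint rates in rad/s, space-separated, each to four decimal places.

o_n = [-0.2174, 0.8188, 0.6976]
J₁: ẑ×o_n = [-0.8188, -0.2174, 0.0000], ω = ẑ
J2: z=[0.7986, 0.6018, 0.0000] o=[-0.3491, 0.4632, 0.5000] → [0.1189, -0.1578, 0.2048, 0.7986, 0.6018, 0.0000]
J3: z=[0.1045, -0.1387, 0.9848] o=[-0.0170, 0.8367, 0.5174] → [-0.0073, -0.2162, -0.0297, 0.1045, -0.1387, 0.9848]
J4: z=[-0.8003, 0.5762, 0.1661] o=[0.3159, 1.1418, 1.0632] → [-0.1570, -0.3811, 0.5658, -0.8003, 0.5762, 0.1661]
q̇ = J⁺·V = [-0.1070, -0.1170, -0.6940, 0.2140]

-0.1070 -0.1170 -0.6940 0.2140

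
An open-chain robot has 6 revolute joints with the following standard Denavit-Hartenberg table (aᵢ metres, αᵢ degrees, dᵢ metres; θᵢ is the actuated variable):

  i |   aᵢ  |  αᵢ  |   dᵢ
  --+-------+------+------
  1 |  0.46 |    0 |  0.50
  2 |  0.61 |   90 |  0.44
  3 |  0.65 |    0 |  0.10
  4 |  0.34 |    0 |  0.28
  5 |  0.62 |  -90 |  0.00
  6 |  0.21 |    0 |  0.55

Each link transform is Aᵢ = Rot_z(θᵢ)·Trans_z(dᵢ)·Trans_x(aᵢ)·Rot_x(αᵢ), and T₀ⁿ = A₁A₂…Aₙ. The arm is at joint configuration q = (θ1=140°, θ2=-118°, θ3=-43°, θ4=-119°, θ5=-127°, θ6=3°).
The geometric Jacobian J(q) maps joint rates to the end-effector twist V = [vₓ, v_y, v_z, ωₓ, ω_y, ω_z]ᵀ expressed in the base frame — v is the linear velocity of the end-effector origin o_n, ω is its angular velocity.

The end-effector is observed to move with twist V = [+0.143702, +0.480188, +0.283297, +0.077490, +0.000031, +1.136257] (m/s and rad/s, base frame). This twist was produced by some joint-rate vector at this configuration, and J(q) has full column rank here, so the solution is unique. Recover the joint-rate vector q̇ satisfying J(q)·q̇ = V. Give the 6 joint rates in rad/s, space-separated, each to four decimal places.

0.8670 0.2940 0.6000 -0.6140 0.0430 -0.0760

o_n = [0.2607, 0.1454, 1.3552]
J₁: ẑ×o_n = [-0.1454, 0.2607, 0.0000], ω = ẑ
J2: z=[0.0000, 0.0000, 1.0000] o=[-0.3524, 0.2957, 0.5000] → [0.1503, 0.6131, -0.0000, 0.0000, 0.0000, 1.0000]
J3: z=[0.3746, -0.9272, 0.0000] o=[0.2132, 0.5242, 0.9400] → [-0.3850, -0.1555, -0.0979, 0.3746, -0.9272, 0.0000]
J4: z=[0.3746, -0.9272, 0.0000] o=[0.6914, 0.6096, 0.4967] → [-0.7960, -0.3216, -0.5733, 0.3746, -0.9272, 0.0000]
J5: z=[0.3746, -0.9272, 0.0000] o=[0.4965, 0.2288, 0.3916] → [-0.8934, -0.3610, -0.2499, 0.3746, -0.9272, 0.0000]
J6: z=[-0.8767, -0.3542, 0.3256] o=[0.6837, 0.3044, 0.9779] → [-0.0819, 0.1931, -0.0104, -0.8767, -0.3542, 0.3256]
q̇ = J⁺·V = [0.8670, 0.2940, 0.6000, -0.6140, 0.0430, -0.0760]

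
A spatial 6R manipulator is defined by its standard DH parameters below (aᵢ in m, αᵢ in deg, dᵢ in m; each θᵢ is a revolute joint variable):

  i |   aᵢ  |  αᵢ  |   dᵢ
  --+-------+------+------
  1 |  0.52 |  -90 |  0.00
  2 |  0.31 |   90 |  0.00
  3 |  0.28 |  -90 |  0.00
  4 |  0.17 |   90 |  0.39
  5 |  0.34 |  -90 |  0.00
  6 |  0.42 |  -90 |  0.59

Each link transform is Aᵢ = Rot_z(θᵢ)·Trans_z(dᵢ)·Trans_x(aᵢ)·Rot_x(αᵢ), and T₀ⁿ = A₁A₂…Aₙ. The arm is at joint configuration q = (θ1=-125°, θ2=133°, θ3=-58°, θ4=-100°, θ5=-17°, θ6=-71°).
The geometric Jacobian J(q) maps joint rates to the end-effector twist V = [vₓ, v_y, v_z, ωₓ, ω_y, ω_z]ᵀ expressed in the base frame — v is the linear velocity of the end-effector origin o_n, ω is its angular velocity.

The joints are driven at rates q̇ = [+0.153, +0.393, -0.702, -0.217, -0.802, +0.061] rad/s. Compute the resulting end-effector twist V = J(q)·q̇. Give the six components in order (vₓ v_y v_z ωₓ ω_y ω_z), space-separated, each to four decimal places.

-0.1693 0.4821 -0.0721 0.0457 0.6898 0.3183

o_n = [0.2678, -0.7395, -1.1245]
J₁: ẑ×o_n = [0.7395, 0.2678, -0.0000], ω = ẑ
J2: z=[0.8192, -0.5736, 0.0000] o=[-0.2983, -0.4260, 0.0000] → [0.6450, 0.9212, 0.0678, 0.8192, -0.5736, 0.0000]
J3: z=[-0.4195, -0.5991, -0.6820] o=[-0.1770, -0.2528, -0.2267] → [0.2059, -0.6800, 0.4707, -0.4195, -0.5991, -0.6820]
J4: z=[0.7658, 0.1698, -0.6202] o=[-0.3135, -0.0337, -0.3352] → [-0.5718, 0.2439, -0.6393, 0.7658, 0.1698, -0.6202]
J5: z=[0.5528, -0.6665, 0.5001] o=[-0.0706, -0.0909, -0.6799] → [0.6208, 0.4151, -0.1330, 0.5528, -0.6665, 0.5001]
J6: z=[0.6363, -0.0498, -0.7698] o=[-0.2536, -0.3437, -0.8147] → [-0.2893, -0.2042, -0.2259, 0.6363, -0.0498, -0.7698]
V = J·q̇ = [-0.1693, 0.4821, -0.0721, 0.0457, 0.6898, 0.3183]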